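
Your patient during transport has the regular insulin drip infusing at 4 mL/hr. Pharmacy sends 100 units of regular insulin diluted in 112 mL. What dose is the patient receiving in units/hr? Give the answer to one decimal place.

Concentration = 100 units ÷ 112 mL = 0.8928571 units/mL
Drug rate = 4 mL/hr × 0.8928571 units/mL = 3.571429 units/hr

3.6 units/hr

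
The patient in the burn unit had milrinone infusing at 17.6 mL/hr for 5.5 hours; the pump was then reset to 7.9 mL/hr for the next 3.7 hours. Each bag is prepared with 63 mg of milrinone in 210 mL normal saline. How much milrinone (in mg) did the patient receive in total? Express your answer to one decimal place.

Concentration = 63 mg ÷ 210 mL = 0.3 mg/mL
Stage 1: 17.6 mL/hr × 5.5 hr = 96.8 mL → 96.8 mL × 0.3 mg/mL = 29.04 mg
Stage 2: 7.9 mL/hr × 3.7 hr = 29.23 mL → 29.23 mL × 0.3 mg/mL = 8.769 mg
Total = 29.04 + 8.769 = 37.809 mg

37.8 mg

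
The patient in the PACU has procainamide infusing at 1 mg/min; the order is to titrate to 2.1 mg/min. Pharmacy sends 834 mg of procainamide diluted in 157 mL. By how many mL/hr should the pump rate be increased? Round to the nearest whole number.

12 mL/hr

At the current dose:
1 mg/min × 60 min/hr = 60 mg/hr
Concentration = 834 mg ÷ 157 mL = 5.312102 mg/mL
Rate = 60 mg/hr ÷ 5.312102 mg/mL = 11.29496 mL/hr
At the new dose:
2.1 mg/min × 60 min/hr = 126 mg/hr
Rate = 126 mg/hr ÷ 5.312102 mg/mL = 23.71942 mL/hr
Change = 23.71942 − 11.29496 = 12.42446 mL/hr → 12.42446 mL/hr increase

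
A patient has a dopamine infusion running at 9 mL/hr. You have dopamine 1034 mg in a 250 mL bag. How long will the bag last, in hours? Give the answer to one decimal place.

Duration = 250 mL ÷ 9 mL/hr = 27.77778 hr

27.8 hours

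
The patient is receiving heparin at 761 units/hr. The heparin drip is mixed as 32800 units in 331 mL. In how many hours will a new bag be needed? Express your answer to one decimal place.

43.1 hours

Concentration = 32800 units ÷ 331 mL = 99.09366 units/mL
Rate = 761 units/hr ÷ 99.09366 units/mL = 7.679604 mL/hr
Duration = 331 mL ÷ 7.679604 mL/hr = 43.10118 hr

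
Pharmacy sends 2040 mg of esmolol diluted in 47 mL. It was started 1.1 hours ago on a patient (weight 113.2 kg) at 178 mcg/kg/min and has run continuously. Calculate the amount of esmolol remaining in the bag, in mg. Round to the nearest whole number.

710 mg

Dose = 178 mcg/kg/min × 113.2 kg = 20149.6 mcg/min
20149.6 mcg/min × 60 min/hr = 1208976 mcg/hr
Concentration = 2040 mg ÷ 47 mL = 43.40426 mg/mL = 43404.26 mcg/mL
Rate = 1208976 mcg/hr ÷ 43404.26 mcg/mL = 27.85386 mL/hr
Volume infused = 27.85386 mL/hr × 1.1 hr = 30.63924 mL
Volume remaining = 47 − 30.63924 = 16.36076 mL
Drug remaining = 16.36076 mL × 43404.26 mcg/mL = 710126.4 mcg = 710.1264 mg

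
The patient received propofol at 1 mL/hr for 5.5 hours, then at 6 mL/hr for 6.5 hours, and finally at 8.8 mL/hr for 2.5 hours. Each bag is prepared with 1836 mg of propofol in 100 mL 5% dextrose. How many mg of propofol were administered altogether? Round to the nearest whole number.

Concentration = 1836 mg ÷ 100 mL = 18.36 mg/mL
Stage 1: 1 mL/hr × 5.5 hr = 5.5 mL → 5.5 mL × 18.36 mg/mL = 100.98 mg
Stage 2: 6 mL/hr × 6.5 hr = 39 mL → 39 mL × 18.36 mg/mL = 716.04 mg
Stage 3: 8.8 mL/hr × 2.5 hr = 22 mL → 22 mL × 18.36 mg/mL = 403.92 mg
Total = 100.98 + 716.04 + 403.92 = 1220.94 mg

1221 mg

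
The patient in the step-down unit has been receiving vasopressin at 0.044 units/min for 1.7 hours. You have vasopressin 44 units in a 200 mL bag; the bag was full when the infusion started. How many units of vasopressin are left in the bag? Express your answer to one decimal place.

39.5 units

0.044 units/min × 60 min/hr = 2.64 units/hr
Concentration = 44 units ÷ 200 mL = 0.22 units/mL
Rate = 2.64 units/hr ÷ 0.22 units/mL = 12 mL/hr
Volume infused = 12 mL/hr × 1.7 hr = 20.4 mL
Volume remaining = 200 − 20.4 = 179.6 mL
Drug remaining = 179.6 mL × 0.22 units/mL = 39.512 units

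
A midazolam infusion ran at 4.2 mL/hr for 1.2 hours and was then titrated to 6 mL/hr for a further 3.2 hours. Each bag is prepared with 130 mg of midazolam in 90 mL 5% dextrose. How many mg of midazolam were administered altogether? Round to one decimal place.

35.0 mg

Concentration = 130 mg ÷ 90 mL = 1.444444 mg/mL
Stage 1: 4.2 mL/hr × 1.2 hr = 5.04 mL → 5.04 mL × 1.444444 mg/mL = 7.28 mg
Stage 2: 6 mL/hr × 3.2 hr = 19.2 mL → 19.2 mL × 1.444444 mg/mL = 27.73333 mg
Total = 7.28 + 27.73333 = 35.01333 mg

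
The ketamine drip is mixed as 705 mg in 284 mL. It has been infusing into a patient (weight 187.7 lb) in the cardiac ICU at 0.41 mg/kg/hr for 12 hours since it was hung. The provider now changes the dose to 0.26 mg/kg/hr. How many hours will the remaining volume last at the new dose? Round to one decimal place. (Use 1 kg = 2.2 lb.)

Initial rate:
Weight = 187.7 lb ÷ 2.2 lb/kg = 85.31818 kg
Dose = 0.41 mg/kg/hr × 85.31818 kg = 34.98045 mg/hr
Concentration = 705 mg ÷ 284 mL = 2.482394 mg/mL
Rate = 34.98045 mg/hr ÷ 2.482394 mg/mL = 14.09142 mL/hr
Volume infused so far = 14.09142 mL/hr × 12 hr = 169.097 mL
Volume remaining = 284 − 169.097 = 114.903 mL
New rate:
Dose = 0.26 mg/kg/hr × 85.31818 kg = 22.18273 mg/hr
Rate = 22.18273 mg/hr ÷ 2.482394 mg/mL = 8.936021 mL/hr
Time remaining = 114.903 mL ÷ 8.936021 mL/hr = 12.85841 hr

12.9 hours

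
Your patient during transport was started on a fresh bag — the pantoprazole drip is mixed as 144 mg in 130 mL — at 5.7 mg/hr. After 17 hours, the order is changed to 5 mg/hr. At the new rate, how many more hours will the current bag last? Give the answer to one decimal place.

9.4 hours

Initial rate:
Concentration = 144 mg ÷ 130 mL = 1.107692 mg/mL
Rate = 5.7 mg/hr ÷ 1.107692 mg/mL = 5.145833 mL/hr
Volume infused so far = 5.145833 mL/hr × 17 hr = 87.47917 mL
Volume remaining = 130 − 87.47917 = 42.52083 mL
New rate:
Rate = 5 mg/hr ÷ 1.107692 mg/mL = 4.513889 mL/hr
Time remaining = 42.52083 mL ÷ 4.513889 mL/hr = 9.42 hr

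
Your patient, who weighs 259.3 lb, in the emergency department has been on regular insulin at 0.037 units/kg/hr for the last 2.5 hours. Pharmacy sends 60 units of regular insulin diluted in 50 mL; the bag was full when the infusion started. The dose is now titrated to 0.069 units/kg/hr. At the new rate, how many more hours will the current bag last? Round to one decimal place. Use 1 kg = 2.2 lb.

Initial rate:
Weight = 259.3 lb ÷ 2.2 lb/kg = 117.8636 kg
Dose = 0.037 units/kg/hr × 117.8636 kg = 4.360955 units/hr
Concentration = 60 units ÷ 50 mL = 1.2 units/mL
Rate = 4.360955 units/hr ÷ 1.2 units/mL = 3.634129 mL/hr
Volume infused so far = 3.634129 mL/hr × 2.5 hr = 9.085322 mL
Volume remaining = 50 − 9.085322 = 40.91468 mL
New rate:
Dose = 0.069 units/kg/hr × 117.8636 kg = 8.132591 units/hr
Rate = 8.132591 units/hr ÷ 1.2 units/mL = 6.777159 mL/hr
Time remaining = 40.91468 mL ÷ 6.777159 mL/hr = 6.037143 hr

6.0 hours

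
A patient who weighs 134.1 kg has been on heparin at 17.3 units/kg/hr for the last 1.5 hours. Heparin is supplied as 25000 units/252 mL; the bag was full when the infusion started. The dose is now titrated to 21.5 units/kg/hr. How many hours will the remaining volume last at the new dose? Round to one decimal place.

7.5 hours

Initial rate:
Dose = 17.3 units/kg/hr × 134.1 kg = 2319.93 units/hr
Concentration = 25000 units ÷ 252 mL = 99.20635 units/mL
Rate = 2319.93 units/hr ÷ 99.20635 units/mL = 23.38489 mL/hr
Volume infused so far = 23.38489 mL/hr × 1.5 hr = 35.07734 mL
Volume remaining = 252 − 35.07734 = 216.9227 mL
New rate:
Dose = 21.5 units/kg/hr × 134.1 kg = 2883.15 units/hr
Rate = 2883.15 units/hr ÷ 99.20635 units/mL = 29.06215 mL/hr
Time remaining = 216.9227 mL ÷ 29.06215 mL/hr = 7.464095 hr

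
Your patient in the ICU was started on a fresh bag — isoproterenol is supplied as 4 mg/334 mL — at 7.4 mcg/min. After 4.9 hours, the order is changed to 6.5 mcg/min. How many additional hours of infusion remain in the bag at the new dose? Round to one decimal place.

Initial rate:
7.4 mcg/min × 60 min/hr = 444 mcg/hr
Concentration = 4 mg ÷ 334 mL = 0.01197605 mg/mL = 11.97605 mcg/mL
Rate = 444 mcg/hr ÷ 11.97605 mcg/mL = 37.074 mL/hr
Volume infused so far = 37.074 mL/hr × 4.9 hr = 181.6626 mL
Volume remaining = 334 − 181.6626 = 152.3374 mL
New rate:
6.5 mcg/min × 60 min/hr = 390 mcg/hr
Rate = 390 mcg/hr ÷ 11.97605 mcg/mL = 32.565 mL/hr
Time remaining = 152.3374 mL ÷ 32.565 mL/hr = 4.677949 hr

4.7 hours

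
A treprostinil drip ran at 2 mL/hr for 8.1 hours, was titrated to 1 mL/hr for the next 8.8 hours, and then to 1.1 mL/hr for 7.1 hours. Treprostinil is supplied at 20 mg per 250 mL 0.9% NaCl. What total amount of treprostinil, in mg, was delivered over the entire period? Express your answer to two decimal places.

Concentration = 20 mg ÷ 250 mL = 0.08 mg/mL
Stage 1: 2 mL/hr × 8.1 hr = 16.2 mL → 16.2 mL × 0.08 mg/mL = 1.296 mg
Stage 2: 1 mL/hr × 8.8 hr = 8.8 mL → 8.8 mL × 0.08 mg/mL = 0.704 mg
Stage 3: 1.1 mL/hr × 7.1 hr = 7.81 mL → 7.81 mL × 0.08 mg/mL = 0.6248 mg
Total = 1.296 + 0.704 + 0.6248 = 2.6248 mg

2.62 mg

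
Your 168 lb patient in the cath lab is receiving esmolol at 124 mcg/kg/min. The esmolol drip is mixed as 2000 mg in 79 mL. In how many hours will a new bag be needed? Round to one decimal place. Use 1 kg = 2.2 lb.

3.5 hours

Weight = 168 lb ÷ 2.2 lb/kg = 76.36364 kg
Dose = 124 mcg/kg/min × 76.36364 kg = 9469.091 mcg/min
9469.091 mcg/min × 60 min/hr = 568145.5 mcg/hr
Concentration = 2000 mg ÷ 79 mL = 25.31646 mg/mL = 25316.46 mcg/mL
Rate = 568145.5 mcg/hr ÷ 25316.46 mcg/mL = 22.44175 mL/hr
Duration = 79 mL ÷ 22.44175 mL/hr = 3.520225 hr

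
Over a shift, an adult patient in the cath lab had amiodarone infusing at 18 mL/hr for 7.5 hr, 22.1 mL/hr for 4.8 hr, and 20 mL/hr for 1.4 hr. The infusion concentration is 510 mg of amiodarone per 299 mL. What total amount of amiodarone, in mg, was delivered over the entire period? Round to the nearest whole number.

459 mg

Concentration = 510 mg ÷ 299 mL = 1.705686 mg/mL
Stage 1: 18 mL/hr × 7.5 hr = 135 mL → 135 mL × 1.705686 mg/mL = 230.2676 mg
Stage 2: 22.1 mL/hr × 4.8 hr = 106.08 mL → 106.08 mL × 1.705686 mg/mL = 180.9391 mg
Stage 3: 20 mL/hr × 1.4 hr = 28 mL → 28 mL × 1.705686 mg/mL = 47.7592 mg
Total = 230.2676 + 180.9391 + 47.7592 = 458.9659 mg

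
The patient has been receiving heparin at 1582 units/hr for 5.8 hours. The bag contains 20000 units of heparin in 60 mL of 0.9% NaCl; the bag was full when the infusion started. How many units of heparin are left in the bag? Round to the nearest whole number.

Concentration = 20000 units ÷ 60 mL = 333.3333 units/mL
Rate = 1582 units/hr ÷ 333.3333 units/mL = 4.746 mL/hr
Volume infused = 4.746 mL/hr × 5.8 hr = 27.5268 mL
Volume remaining = 60 − 27.5268 = 32.4732 mL
Drug remaining = 32.4732 mL × 333.3333 units/mL = 10824.4 units

10824 units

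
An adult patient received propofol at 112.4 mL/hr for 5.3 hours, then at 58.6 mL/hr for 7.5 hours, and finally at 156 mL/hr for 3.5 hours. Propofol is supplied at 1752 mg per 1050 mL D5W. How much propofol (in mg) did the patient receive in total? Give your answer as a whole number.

Concentration = 1752 mg ÷ 1050 mL = 1.668571 mg/mL
Stage 1: 112.4 mL/hr × 5.3 hr = 595.72 mL → 595.72 mL × 1.668571 mg/mL = 994.0014 mg
Stage 2: 58.6 mL/hr × 7.5 hr = 439.5 mL → 439.5 mL × 1.668571 mg/mL = 733.3371 mg
Stage 3: 156 mL/hr × 3.5 hr = 546 mL → 546 mL × 1.668571 mg/mL = 911.04 mg
Total = 994.0014 + 733.3371 + 911.04 = 2638.379 mg

2638 mg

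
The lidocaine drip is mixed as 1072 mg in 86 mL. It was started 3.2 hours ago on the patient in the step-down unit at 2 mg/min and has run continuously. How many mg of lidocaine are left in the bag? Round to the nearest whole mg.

688 mg

2 mg/min × 60 min/hr = 120 mg/hr
Concentration = 1072 mg ÷ 86 mL = 12.46512 mg/mL
Rate = 120 mg/hr ÷ 12.46512 mg/mL = 9.626866 mL/hr
Volume infused = 9.626866 mL/hr × 3.2 hr = 30.80597 mL
Volume remaining = 86 − 30.80597 = 55.19403 mL
Drug remaining = 55.19403 mL × 12.46512 mg/mL = 688 mg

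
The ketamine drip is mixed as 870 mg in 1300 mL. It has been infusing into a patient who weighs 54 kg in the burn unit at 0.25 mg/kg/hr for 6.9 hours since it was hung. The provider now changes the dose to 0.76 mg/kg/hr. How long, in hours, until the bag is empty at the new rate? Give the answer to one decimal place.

Initial rate:
Dose = 0.25 mg/kg/hr × 54 kg = 13.5 mg/hr
Concentration = 870 mg ÷ 1300 mL = 0.6692308 mg/mL
Rate = 13.5 mg/hr ÷ 0.6692308 mg/mL = 20.17241 mL/hr
Volume infused so far = 20.17241 mL/hr × 6.9 hr = 139.1897 mL
Volume remaining = 1300 − 139.1897 = 1160.81 mL
New rate:
Dose = 0.76 mg/kg/hr × 54 kg = 41.04 mg/hr
Rate = 41.04 mg/hr ÷ 0.6692308 mg/mL = 61.32414 mL/hr
Time remaining = 1160.81 mL ÷ 61.32414 mL/hr = 18.92909 hr

18.9 hours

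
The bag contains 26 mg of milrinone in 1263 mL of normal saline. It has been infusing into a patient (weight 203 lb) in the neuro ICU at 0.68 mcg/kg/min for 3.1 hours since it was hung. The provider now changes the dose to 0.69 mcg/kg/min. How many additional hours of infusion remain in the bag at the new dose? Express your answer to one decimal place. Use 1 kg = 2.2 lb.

3.8 hours

Initial rate:
Weight = 203 lb ÷ 2.2 lb/kg = 92.27273 kg
Dose = 0.68 mcg/kg/min × 92.27273 kg = 62.74545 mcg/min
62.74545 mcg/min × 60 min/hr = 3764.727 mcg/hr
Concentration = 26 mg ÷ 1263 mL = 0.02058591 mg/mL = 20.58591 mcg/mL
Rate = 3764.727 mcg/hr ÷ 20.58591 mcg/mL = 182.8789 mL/hr
Volume infused so far = 182.8789 mL/hr × 3.1 hr = 566.9245 mL
Volume remaining = 1263 − 566.9245 = 696.0755 mL
New rate:
Dose = 0.69 mcg/kg/min × 92.27273 kg = 63.66818 mcg/min
63.66818 mcg/min × 60 min/hr = 3820.091 mcg/hr
Rate = 3820.091 mcg/hr ÷ 20.58591 mcg/mL = 185.5683 mL/hr
Time remaining = 696.0755 mL ÷ 185.5683 mL/hr = 3.751048 hr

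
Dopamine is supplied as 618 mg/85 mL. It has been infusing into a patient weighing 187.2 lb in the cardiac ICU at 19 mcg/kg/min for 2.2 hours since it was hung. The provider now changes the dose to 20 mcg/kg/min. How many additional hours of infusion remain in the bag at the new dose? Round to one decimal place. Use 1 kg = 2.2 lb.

4.0 hours

Initial rate:
Weight = 187.2 lb ÷ 2.2 lb/kg = 85.09091 kg
Dose = 19 mcg/kg/min × 85.09091 kg = 1616.727 mcg/min
1616.727 mcg/min × 60 min/hr = 97003.64 mcg/hr
Concentration = 618 mg ÷ 85 mL = 7.270588 mg/mL = 7270.588 mcg/mL
Rate = 97003.64 mcg/hr ÷ 7270.588 mcg/mL = 13.34192 mL/hr
Volume infused so far = 13.34192 mL/hr × 2.2 hr = 29.35223 mL
Volume remaining = 85 − 29.35223 = 55.64777 mL
New rate:
Dose = 20 mcg/kg/min × 85.09091 kg = 1701.818 mcg/min
1701.818 mcg/min × 60 min/hr = 102109.1 mcg/hr
Rate = 102109.1 mcg/hr ÷ 7270.588 mcg/mL = 14.04413 mL/hr
Time remaining = 55.64777 mL ÷ 14.04413 mL/hr = 3.96235 hr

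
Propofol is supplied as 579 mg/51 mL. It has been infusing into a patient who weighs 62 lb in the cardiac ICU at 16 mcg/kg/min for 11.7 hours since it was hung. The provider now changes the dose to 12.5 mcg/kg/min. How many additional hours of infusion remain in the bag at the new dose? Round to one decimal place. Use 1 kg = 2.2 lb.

Initial rate:
Weight = 62 lb ÷ 2.2 lb/kg = 28.18182 kg
Dose = 16 mcg/kg/min × 28.18182 kg = 450.9091 mcg/min
450.9091 mcg/min × 60 min/hr = 27054.55 mcg/hr
Concentration = 579 mg ÷ 51 mL = 11.35294 mg/mL = 11352.94 mcg/mL
Rate = 27054.55 mcg/hr ÷ 11352.94 mcg/mL = 2.383043 mL/hr
Volume infused so far = 2.383043 mL/hr × 11.7 hr = 27.8816 mL
Volume remaining = 51 − 27.8816 = 23.1184 mL
New rate:
Dose = 12.5 mcg/kg/min × 28.18182 kg = 352.2727 mcg/min
352.2727 mcg/min × 60 min/hr = 21136.36 mcg/hr
Rate = 21136.36 mcg/hr ÷ 11352.94 mcg/mL = 1.861752 mL/hr
Time remaining = 23.1184 mL ÷ 1.861752 mL/hr = 12.41755 hr

12.4 hours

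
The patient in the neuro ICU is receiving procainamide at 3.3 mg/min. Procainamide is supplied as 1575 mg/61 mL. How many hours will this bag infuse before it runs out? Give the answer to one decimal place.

3.3 mg/min × 60 min/hr = 198 mg/hr
Concentration = 1575 mg ÷ 61 mL = 25.81967 mg/mL
Rate = 198 mg/hr ÷ 25.81967 mg/mL = 7.668571 mL/hr
Duration = 61 mL ÷ 7.668571 mL/hr = 7.954545 hr

8.0 hours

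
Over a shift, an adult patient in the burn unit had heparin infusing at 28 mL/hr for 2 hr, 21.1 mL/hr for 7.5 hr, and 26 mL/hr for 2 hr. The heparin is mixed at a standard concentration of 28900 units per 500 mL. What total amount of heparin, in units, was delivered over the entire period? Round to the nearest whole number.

Concentration = 28900 units ÷ 500 mL = 57.8 units/mL
Stage 1: 28 mL/hr × 2 hr = 56 mL → 56 mL × 57.8 units/mL = 3236.8 units
Stage 2: 21.1 mL/hr × 7.5 hr = 158.25 mL → 158.25 mL × 57.8 units/mL = 9146.85 units
Stage 3: 26 mL/hr × 2 hr = 52 mL → 52 mL × 57.8 units/mL = 3005.6 units
Total = 3236.8 + 9146.85 + 3005.6 = 15389.25 units

15389 units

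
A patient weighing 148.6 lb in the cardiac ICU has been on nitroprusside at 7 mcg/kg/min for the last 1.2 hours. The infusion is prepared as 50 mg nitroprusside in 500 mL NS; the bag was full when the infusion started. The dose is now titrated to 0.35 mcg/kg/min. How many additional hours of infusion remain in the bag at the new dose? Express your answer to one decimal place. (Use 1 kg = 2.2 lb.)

Initial rate:
Weight = 148.6 lb ÷ 2.2 lb/kg = 67.54545 kg
Dose = 7 mcg/kg/min × 67.54545 kg = 472.8182 mcg/min
472.8182 mcg/min × 60 min/hr = 28369.09 mcg/hr
Concentration = 50 mg ÷ 500 mL = 0.1 mg/mL = 100 mcg/mL
Rate = 28369.09 mcg/hr ÷ 100 mcg/mL = 283.6909 mL/hr
Volume infused so far = 283.6909 mL/hr × 1.2 hr = 340.4291 mL
Volume remaining = 500 − 340.4291 = 159.5709 mL
New rate:
Dose = 0.35 mcg/kg/min × 67.54545 kg = 23.64091 mcg/min
23.64091 mcg/min × 60 min/hr = 1418.455 mcg/hr
Rate = 1418.455 mcg/hr ÷ 100 mcg/mL = 14.18455 mL/hr
Time remaining = 159.5709 mL ÷ 14.18455 mL/hr = 11.24963 hr

11.2 hours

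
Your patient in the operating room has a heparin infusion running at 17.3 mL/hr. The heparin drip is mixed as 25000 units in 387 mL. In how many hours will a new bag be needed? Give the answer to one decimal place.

Duration = 387 mL ÷ 17.3 mL/hr = 22.36994 hr

22.4 hours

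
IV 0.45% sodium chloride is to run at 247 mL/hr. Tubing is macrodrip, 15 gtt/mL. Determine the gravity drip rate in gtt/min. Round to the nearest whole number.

62 gtt/min

247 mL/hr ÷ 60 min/hr = 4.116667 mL/min
4.116667 mL/min × 15 gtt/mL = 61.75 gtt/min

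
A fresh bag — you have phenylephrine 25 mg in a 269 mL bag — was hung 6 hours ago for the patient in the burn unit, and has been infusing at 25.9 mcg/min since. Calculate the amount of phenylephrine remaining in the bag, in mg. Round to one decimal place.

15.7 mg

25.9 mcg/min × 60 min/hr = 1554 mcg/hr
Concentration = 25 mg ÷ 269 mL = 0.0929368 mg/mL = 92.9368 mcg/mL
Rate = 1554 mcg/hr ÷ 92.9368 mcg/mL = 16.72104 mL/hr
Volume infused = 16.72104 mL/hr × 6 hr = 100.3262 mL
Volume remaining = 269 − 100.3262 = 168.6738 mL
Drug remaining = 168.6738 mL × 92.9368 mcg/mL = 15676 mcg = 15.676 mg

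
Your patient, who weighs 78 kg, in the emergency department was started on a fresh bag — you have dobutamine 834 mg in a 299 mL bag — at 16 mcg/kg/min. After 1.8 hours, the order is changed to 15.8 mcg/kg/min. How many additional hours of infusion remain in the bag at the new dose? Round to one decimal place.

9.5 hours

Initial rate:
Dose = 16 mcg/kg/min × 78 kg = 1248 mcg/min
1248 mcg/min × 60 min/hr = 74880 mcg/hr
Concentration = 834 mg ÷ 299 mL = 2.789298 mg/mL = 2789.298 mcg/mL
Rate = 74880 mcg/hr ÷ 2789.298 mcg/mL = 26.84547 mL/hr
Volume infused so far = 26.84547 mL/hr × 1.8 hr = 48.32184 mL
Volume remaining = 299 − 48.32184 = 250.6782 mL
New rate:
Dose = 15.8 mcg/kg/min × 78 kg = 1232.4 mcg/min
1232.4 mcg/min × 60 min/hr = 73944 mcg/hr
Rate = 73944 mcg/hr ÷ 2789.298 mcg/mL = 26.5099 mL/hr
Time remaining = 250.6782 mL ÷ 26.5099 mL/hr = 9.456021 hr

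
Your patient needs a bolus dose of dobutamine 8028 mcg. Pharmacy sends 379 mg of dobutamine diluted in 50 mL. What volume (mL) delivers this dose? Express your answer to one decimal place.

1.1 mL

Concentration = 379 mg ÷ 50 mL = 7.58 mg/mL = 7580 mcg/mL
Volume = 8028 mcg ÷ 7580 mcg/mL = 1.059103 mL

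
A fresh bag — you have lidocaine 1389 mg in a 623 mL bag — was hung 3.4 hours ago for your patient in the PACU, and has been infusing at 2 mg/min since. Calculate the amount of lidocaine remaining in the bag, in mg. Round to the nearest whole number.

981 mg

2 mg/min × 60 min/hr = 120 mg/hr
Concentration = 1389 mg ÷ 623 mL = 2.229535 mg/mL
Rate = 120 mg/hr ÷ 2.229535 mg/mL = 53.82289 mL/hr
Volume infused = 53.82289 mL/hr × 3.4 hr = 182.9978 mL
Volume remaining = 623 − 182.9978 = 440.0022 mL
Drug remaining = 440.0022 mL × 2.229535 mg/mL = 981 mg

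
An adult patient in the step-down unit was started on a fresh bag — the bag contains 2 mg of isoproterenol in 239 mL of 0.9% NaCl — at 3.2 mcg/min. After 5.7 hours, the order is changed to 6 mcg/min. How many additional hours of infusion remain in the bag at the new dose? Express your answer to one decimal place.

Initial rate:
3.2 mcg/min × 60 min/hr = 192 mcg/hr
Concentration = 2 mg ÷ 239 mL = 0.008368201 mg/mL = 8.368201 mcg/mL
Rate = 192 mcg/hr ÷ 8.368201 mcg/mL = 22.944 mL/hr
Volume infused so far = 22.944 mL/hr × 5.7 hr = 130.7808 mL
Volume remaining = 239 − 130.7808 = 108.2192 mL
New rate:
6 mcg/min × 60 min/hr = 360 mcg/hr
Rate = 360 mcg/hr ÷ 8.368201 mcg/mL = 43.02 mL/hr
Time remaining = 108.2192 mL ÷ 43.02 mL/hr = 2.515556 hr

2.5 hours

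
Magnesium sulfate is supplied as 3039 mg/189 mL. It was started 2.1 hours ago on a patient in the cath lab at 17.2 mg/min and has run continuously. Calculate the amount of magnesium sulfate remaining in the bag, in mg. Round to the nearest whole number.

872 mg

17.2 mg/min × 60 min/hr = 1032 mg/hr
Concentration = 3039 mg ÷ 189 mL = 16.07937 mg/mL
Rate = 1032 mg/hr ÷ 16.07937 mg/mL = 64.18164 mL/hr
Volume infused = 64.18164 mL/hr × 2.1 hr = 134.7814 mL
Volume remaining = 189 − 134.7814 = 54.21856 mL
Drug remaining = 54.21856 mL × 16.07937 mg/mL = 871.8 mg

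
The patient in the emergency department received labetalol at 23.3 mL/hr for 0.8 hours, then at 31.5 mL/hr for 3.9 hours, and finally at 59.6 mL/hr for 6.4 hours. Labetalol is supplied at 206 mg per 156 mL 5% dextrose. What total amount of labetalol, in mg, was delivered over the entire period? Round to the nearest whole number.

Concentration = 206 mg ÷ 156 mL = 1.320513 mg/mL
Stage 1: 23.3 mL/hr × 0.8 hr = 18.64 mL → 18.64 mL × 1.320513 mg/mL = 24.61436 mg
Stage 2: 31.5 mL/hr × 3.9 hr = 122.85 mL → 122.85 mL × 1.320513 mg/mL = 162.225 mg
Stage 3: 59.6 mL/hr × 6.4 hr = 381.44 mL → 381.44 mL × 1.320513 mg/mL = 503.6964 mg
Total = 24.61436 + 162.225 + 503.6964 = 690.5358 mg

691 mg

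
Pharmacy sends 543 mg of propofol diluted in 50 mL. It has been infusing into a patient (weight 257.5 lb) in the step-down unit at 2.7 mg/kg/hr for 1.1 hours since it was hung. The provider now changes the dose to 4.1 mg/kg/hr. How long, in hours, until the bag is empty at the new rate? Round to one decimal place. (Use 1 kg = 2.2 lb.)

0.4 hours

Initial rate:
Weight = 257.5 lb ÷ 2.2 lb/kg = 117.0455 kg
Dose = 2.7 mg/kg/hr × 117.0455 kg = 316.0227 mg/hr
Concentration = 543 mg ÷ 50 mL = 10.86 mg/mL
Rate = 316.0227 mg/hr ÷ 10.86 mg/mL = 29.0997 mL/hr
Volume infused so far = 29.0997 mL/hr × 1.1 hr = 32.00967 mL
Volume remaining = 50 − 32.00967 = 17.99033 mL
New rate:
Dose = 4.1 mg/kg/hr × 117.0455 kg = 479.8864 mg/hr
Rate = 479.8864 mg/hr ÷ 10.86 mg/mL = 44.18843 mL/hr
Time remaining = 17.99033 mL ÷ 44.18843 mL/hr = 0.4071276 hr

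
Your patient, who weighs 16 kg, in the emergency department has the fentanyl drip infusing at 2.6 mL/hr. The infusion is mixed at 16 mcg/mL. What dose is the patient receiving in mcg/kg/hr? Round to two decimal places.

2.60 mcg/kg/hr

Drug rate = 2.6 mL/hr × 16 mcg/mL = 41.6 mcg/hr
41.6 mcg/hr ÷ 16 kg = 2.6 mcg/kg/hr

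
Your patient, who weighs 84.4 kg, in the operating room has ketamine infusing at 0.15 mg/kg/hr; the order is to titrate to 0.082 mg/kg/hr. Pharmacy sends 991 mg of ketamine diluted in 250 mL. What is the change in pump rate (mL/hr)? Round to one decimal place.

At the current dose:
Dose = 0.15 mg/kg/hr × 84.4 kg = 12.66 mg/hr
Concentration = 991 mg ÷ 250 mL = 3.964 mg/mL
Rate = 12.66 mg/hr ÷ 3.964 mg/mL = 3.193744 mL/hr
At the new dose:
Dose = 0.082 mg/kg/hr × 84.4 kg = 6.9208 mg/hr
Rate = 6.9208 mg/hr ÷ 3.964 mg/mL = 1.745913 mL/hr
Change = 1.745913 − 3.193744 = -1.44783 mL/hr → 1.44783 mL/hr decrease

1.4 mL/hr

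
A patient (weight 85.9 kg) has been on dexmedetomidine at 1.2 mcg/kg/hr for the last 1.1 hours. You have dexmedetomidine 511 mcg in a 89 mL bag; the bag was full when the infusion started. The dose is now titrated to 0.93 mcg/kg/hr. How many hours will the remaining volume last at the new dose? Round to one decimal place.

Initial rate:
Dose = 1.2 mcg/kg/hr × 85.9 kg = 103.08 mcg/hr
Concentration = 511 mcg ÷ 89 mL = 5.741573 mcg/mL
Rate = 103.08 mcg/hr ÷ 5.741573 mcg/mL = 17.95327 mL/hr
Volume infused so far = 17.95327 mL/hr × 1.1 hr = 19.74859 mL
Volume remaining = 89 − 19.74859 = 69.25141 mL
New rate:
Dose = 0.93 mcg/kg/hr × 85.9 kg = 79.887 mcg/hr
Rate = 79.887 mcg/hr ÷ 5.741573 mcg/mL = 13.91378 mL/hr
Time remaining = 69.25141 mL ÷ 13.91378 mL/hr = 4.97718 hr

5.0 hours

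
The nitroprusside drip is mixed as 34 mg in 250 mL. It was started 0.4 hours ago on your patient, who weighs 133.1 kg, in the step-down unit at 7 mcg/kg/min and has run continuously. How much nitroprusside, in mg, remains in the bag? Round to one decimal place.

Dose = 7 mcg/kg/min × 133.1 kg = 931.7 mcg/min
931.7 mcg/min × 60 min/hr = 55902 mcg/hr
Concentration = 34 mg ÷ 250 mL = 0.136 mg/mL = 136 mcg/mL
Rate = 55902 mcg/hr ÷ 136 mcg/mL = 411.0441 mL/hr
Volume infused = 411.0441 mL/hr × 0.4 hr = 164.4176 mL
Volume remaining = 250 − 164.4176 = 85.58235 mL
Drug remaining = 85.58235 mL × 136 mcg/mL = 11639.2 mcg = 11.6392 mg

11.6 mg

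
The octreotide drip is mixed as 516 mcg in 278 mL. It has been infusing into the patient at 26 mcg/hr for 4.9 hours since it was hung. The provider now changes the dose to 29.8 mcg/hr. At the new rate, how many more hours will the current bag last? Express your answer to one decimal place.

13.0 hours

Initial rate:
Concentration = 516 mcg ÷ 278 mL = 1.856115 mcg/mL
Rate = 26 mcg/hr ÷ 1.856115 mcg/mL = 14.00775 mL/hr
Volume infused so far = 14.00775 mL/hr × 4.9 hr = 68.63798 mL
Volume remaining = 278 − 68.63798 = 209.362 mL
New rate:
Rate = 29.8 mcg/hr ÷ 1.856115 mcg/mL = 16.05504 mL/hr
Time remaining = 209.362 mL ÷ 16.05504 mL/hr = 13.04027 hr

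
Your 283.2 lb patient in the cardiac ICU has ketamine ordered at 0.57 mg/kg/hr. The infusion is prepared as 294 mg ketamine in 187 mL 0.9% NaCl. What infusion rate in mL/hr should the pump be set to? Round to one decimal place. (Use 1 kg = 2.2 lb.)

Weight = 283.2 lb ÷ 2.2 lb/kg = 128.7273 kg
Dose = 0.57 mg/kg/hr × 128.7273 kg = 73.37455 mg/hr
Concentration = 294 mg ÷ 187 mL = 1.572193 mg/mL
Rate = 73.37455 mg/hr ÷ 1.572193 mg/mL = 46.6702 mL/hr

46.7 mL/hr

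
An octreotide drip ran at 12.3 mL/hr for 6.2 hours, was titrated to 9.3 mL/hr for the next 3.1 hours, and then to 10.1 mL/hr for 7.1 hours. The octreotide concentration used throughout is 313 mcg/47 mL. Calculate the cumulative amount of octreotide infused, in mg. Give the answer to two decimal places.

1.18 mg

Concentration = 313 mcg ÷ 47 mL = 6.659574 mcg/mL
Stage 1: 12.3 mL/hr × 6.2 hr = 76.26 mL → 76.26 mL × 6.659574 mcg/mL = 507.8591 mcg
Stage 2: 9.3 mL/hr × 3.1 hr = 28.83 mL → 28.83 mL × 6.659574 mcg/mL = 191.9955 mcg
Stage 3: 10.1 mL/hr × 7.1 hr = 71.71 mL → 71.71 mL × 6.659574 mcg/mL = 477.5581 mcg
Total = 507.8591 + 191.9955 + 477.5581 = 1177.413 mcg = 1.177413 mg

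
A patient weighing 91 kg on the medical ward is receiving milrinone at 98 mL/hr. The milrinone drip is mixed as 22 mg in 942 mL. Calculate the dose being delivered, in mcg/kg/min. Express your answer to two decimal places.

0.42 mcg/kg/min

Concentration = 22 mg ÷ 942 mL = 0.02335456 mg/mL = 23.35456 mcg/mL
Drug rate = 98 mL/hr × 23.35456 mcg/mL = 2288.747 mcg/hr
2288.747 mcg/hr ÷ 60 min/hr = 38.14579 mcg/min
38.14579 mcg/min ÷ 91 kg = 0.4191845 mcg/kg/min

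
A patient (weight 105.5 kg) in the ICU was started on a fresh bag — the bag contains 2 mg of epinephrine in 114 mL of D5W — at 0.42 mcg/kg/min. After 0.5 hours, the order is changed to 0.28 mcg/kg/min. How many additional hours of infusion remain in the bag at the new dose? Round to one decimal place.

0.4 hours

Initial rate:
Dose = 0.42 mcg/kg/min × 105.5 kg = 44.31 mcg/min
44.31 mcg/min × 60 min/hr = 2658.6 mcg/hr
Concentration = 2 mg ÷ 114 mL = 0.01754386 mg/mL = 17.54386 mcg/mL
Rate = 2658.6 mcg/hr ÷ 17.54386 mcg/mL = 151.5402 mL/hr
Volume infused so far = 151.5402 mL/hr × 0.5 hr = 75.7701 mL
Volume remaining = 114 − 75.7701 = 38.2299 mL
New rate:
Dose = 0.28 mcg/kg/min × 105.5 kg = 29.54 mcg/min
29.54 mcg/min × 60 min/hr = 1772.4 mcg/hr
Rate = 1772.4 mcg/hr ÷ 17.54386 mcg/mL = 101.0268 mL/hr
Time remaining = 38.2299 mL ÷ 101.0268 mL/hr = 0.3784135 hr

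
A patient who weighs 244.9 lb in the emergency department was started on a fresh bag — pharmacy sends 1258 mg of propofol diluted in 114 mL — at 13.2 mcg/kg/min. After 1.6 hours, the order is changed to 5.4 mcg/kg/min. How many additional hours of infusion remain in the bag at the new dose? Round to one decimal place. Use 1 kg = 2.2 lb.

Initial rate:
Weight = 244.9 lb ÷ 2.2 lb/kg = 111.3182 kg
Dose = 13.2 mcg/kg/min × 111.3182 kg = 1469.4 mcg/min
1469.4 mcg/min × 60 min/hr = 88164 mcg/hr
Concentration = 1258 mg ÷ 114 mL = 11.03509 mg/mL = 11035.09 mcg/mL
Rate = 88164 mcg/hr ÷ 11035.09 mcg/mL = 7.989424 mL/hr
Volume infused so far = 7.989424 mL/hr × 1.6 hr = 12.78308 mL
Volume remaining = 114 − 12.78308 = 101.2169 mL
New rate:
Dose = 5.4 mcg/kg/min × 111.3182 kg = 601.1182 mcg/min
601.1182 mcg/min × 60 min/hr = 36067.09 mcg/hr
Rate = 36067.09 mcg/hr ÷ 11035.09 mcg/mL = 3.268401 mL/hr
Time remaining = 101.2169 mL ÷ 3.268401 mL/hr = 30.96833 hr

31.0 hours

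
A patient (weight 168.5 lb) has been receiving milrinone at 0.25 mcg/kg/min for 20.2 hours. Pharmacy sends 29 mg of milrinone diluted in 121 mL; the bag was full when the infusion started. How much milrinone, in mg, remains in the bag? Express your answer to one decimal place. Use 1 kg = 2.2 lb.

5.8 mg

Weight = 168.5 lb ÷ 2.2 lb/kg = 76.59091 kg
Dose = 0.25 mcg/kg/min × 76.59091 kg = 19.14773 mcg/min
19.14773 mcg/min × 60 min/hr = 1148.864 mcg/hr
Concentration = 29 mg ÷ 121 mL = 0.2396694 mg/mL = 239.6694 mcg/mL
Rate = 1148.864 mcg/hr ÷ 239.6694 mcg/mL = 4.793534 mL/hr
Volume infused = 4.793534 mL/hr × 20.2 hr = 96.8294 mL
Volume remaining = 121 − 96.8294 = 24.1706 mL
Drug remaining = 24.1706 mL × 239.6694 mcg/mL = 5792.955 mcg = 5.792955 mg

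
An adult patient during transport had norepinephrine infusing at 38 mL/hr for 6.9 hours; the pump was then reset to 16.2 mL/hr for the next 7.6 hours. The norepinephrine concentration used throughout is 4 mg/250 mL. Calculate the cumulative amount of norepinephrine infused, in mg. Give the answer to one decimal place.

6.2 mg

Concentration = 4 mg ÷ 250 mL = 0.016 mg/mL
Stage 1: 38 mL/hr × 6.9 hr = 262.2 mL → 262.2 mL × 0.016 mg/mL = 4.1952 mg
Stage 2: 16.2 mL/hr × 7.6 hr = 123.12 mL → 123.12 mL × 0.016 mg/mL = 1.96992 mg
Total = 4.1952 + 1.96992 = 6.16512 mg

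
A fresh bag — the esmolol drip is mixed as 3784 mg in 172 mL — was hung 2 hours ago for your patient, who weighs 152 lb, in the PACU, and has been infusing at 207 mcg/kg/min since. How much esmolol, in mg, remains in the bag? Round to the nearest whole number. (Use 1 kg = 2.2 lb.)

Weight = 152 lb ÷ 2.2 lb/kg = 69.09091 kg
Dose = 207 mcg/kg/min × 69.09091 kg = 14301.82 mcg/min
14301.82 mcg/min × 60 min/hr = 858109.1 mcg/hr
Concentration = 3784 mg ÷ 172 mL = 22 mg/mL = 22000 mcg/mL
Rate = 858109.1 mcg/hr ÷ 22000 mcg/mL = 39.00496 mL/hr
Volume infused = 39.00496 mL/hr × 2 hr = 78.00992 mL
Volume remaining = 172 − 78.00992 = 93.99008 mL
Drug remaining = 93.99008 mL × 22000 mcg/mL = 2067782 mcg = 2067.782 mg

2068 mg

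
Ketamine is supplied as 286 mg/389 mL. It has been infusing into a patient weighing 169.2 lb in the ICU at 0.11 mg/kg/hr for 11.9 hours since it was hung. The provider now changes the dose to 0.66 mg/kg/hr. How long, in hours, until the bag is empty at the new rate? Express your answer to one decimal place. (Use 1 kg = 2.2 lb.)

3.7 hours

Initial rate:
Weight = 169.2 lb ÷ 2.2 lb/kg = 76.90909 kg
Dose = 0.11 mg/kg/hr × 76.90909 kg = 8.46 mg/hr
Concentration = 286 mg ÷ 389 mL = 0.7352185 mg/mL
Rate = 8.46 mg/hr ÷ 0.7352185 mg/mL = 11.50678 mL/hr
Volume infused so far = 11.50678 mL/hr × 11.9 hr = 136.9307 mL
Volume remaining = 389 − 136.9307 = 252.0693 mL
New rate:
Dose = 0.66 mg/kg/hr × 76.90909 kg = 50.76 mg/hr
Rate = 50.76 mg/hr ÷ 0.7352185 mg/mL = 69.0407 mL/hr
Time remaining = 252.0693 mL ÷ 69.0407 mL/hr = 3.651024 hr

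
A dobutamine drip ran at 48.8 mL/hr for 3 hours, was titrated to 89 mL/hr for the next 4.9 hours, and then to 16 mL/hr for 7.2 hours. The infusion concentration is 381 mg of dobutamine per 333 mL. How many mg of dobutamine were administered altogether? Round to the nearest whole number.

798 mg

Concentration = 381 mg ÷ 333 mL = 1.144144 mg/mL
Stage 1: 48.8 mL/hr × 3 hr = 146.4 mL → 146.4 mL × 1.144144 mg/mL = 167.5027 mg
Stage 2: 89 mL/hr × 4.9 hr = 436.1 mL → 436.1 mL × 1.144144 mg/mL = 498.9613 mg
Stage 3: 16 mL/hr × 7.2 hr = 115.2 mL → 115.2 mL × 1.144144 mg/mL = 131.8054 mg
Total = 167.5027 + 498.9613 + 131.8054 = 798.2694 mg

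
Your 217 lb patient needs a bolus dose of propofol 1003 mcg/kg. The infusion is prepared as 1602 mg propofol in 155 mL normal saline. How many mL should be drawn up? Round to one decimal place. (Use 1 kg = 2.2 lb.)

Weight = 217 lb ÷ 2.2 lb/kg = 98.63636 kg
Dose = 1003 mcg/kg × 98.63636 kg = 98932.27 mcg
Concentration = 1602 mg ÷ 155 mL = 10.33548 mg/mL = 10335.48 mcg/mL
Volume = 98932.27 mcg ÷ 10335.48 mcg/mL = 9.572099 mL

9.6 mL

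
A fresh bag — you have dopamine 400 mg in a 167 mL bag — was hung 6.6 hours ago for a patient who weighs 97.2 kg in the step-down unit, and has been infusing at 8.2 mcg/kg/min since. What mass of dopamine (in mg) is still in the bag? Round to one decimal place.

84.4 mg

Dose = 8.2 mcg/kg/min × 97.2 kg = 797.04 mcg/min
797.04 mcg/min × 60 min/hr = 47822.4 mcg/hr
Concentration = 400 mg ÷ 167 mL = 2.39521 mg/mL = 2395.21 mcg/mL
Rate = 47822.4 mcg/hr ÷ 2395.21 mcg/mL = 19.96585 mL/hr
Volume infused = 19.96585 mL/hr × 6.6 hr = 131.7746 mL
Volume remaining = 167 − 131.7746 = 35.22538 mL
Drug remaining = 35.22538 mL × 2395.21 mcg/mL = 84372.16 mcg = 84.37216 mg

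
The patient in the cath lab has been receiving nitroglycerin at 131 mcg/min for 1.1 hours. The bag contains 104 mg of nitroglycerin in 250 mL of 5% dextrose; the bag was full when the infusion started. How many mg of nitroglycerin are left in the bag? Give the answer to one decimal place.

95.4 mg

131 mcg/min × 60 min/hr = 7860 mcg/hr
Concentration = 104 mg ÷ 250 mL = 0.416 mg/mL = 416 mcg/mL
Rate = 7860 mcg/hr ÷ 416 mcg/mL = 18.89423 mL/hr
Volume infused = 18.89423 mL/hr × 1.1 hr = 20.78365 mL
Volume remaining = 250 − 20.78365 = 229.2163 mL
Drug remaining = 229.2163 mL × 416 mcg/mL = 95354 mcg = 95.354 mg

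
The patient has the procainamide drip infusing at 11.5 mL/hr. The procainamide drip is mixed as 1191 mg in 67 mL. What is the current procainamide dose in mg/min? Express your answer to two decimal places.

3.41 mg/min

Concentration = 1191 mg ÷ 67 mL = 17.77612 mg/mL
Drug rate = 11.5 mL/hr × 17.77612 mg/mL = 204.4254 mg/hr
204.4254 mg/hr ÷ 60 min/hr = 3.40709 mg/min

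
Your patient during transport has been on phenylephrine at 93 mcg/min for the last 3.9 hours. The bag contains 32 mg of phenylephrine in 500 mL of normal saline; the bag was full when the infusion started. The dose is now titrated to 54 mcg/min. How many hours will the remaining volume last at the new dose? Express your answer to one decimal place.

Initial rate:
93 mcg/min × 60 min/hr = 5580 mcg/hr
Concentration = 32 mg ÷ 500 mL = 0.064 mg/mL = 64 mcg/mL
Rate = 5580 mcg/hr ÷ 64 mcg/mL = 87.1875 mL/hr
Volume infused so far = 87.1875 mL/hr × 3.9 hr = 340.0312 mL
Volume remaining = 500 − 340.0312 = 159.9688 mL
New rate:
54 mcg/min × 60 min/hr = 3240 mcg/hr
Rate = 3240 mcg/hr ÷ 64 mcg/mL = 50.625 mL/hr
Time remaining = 159.9688 mL ÷ 50.625 mL/hr = 3.159877 hr

3.2 hours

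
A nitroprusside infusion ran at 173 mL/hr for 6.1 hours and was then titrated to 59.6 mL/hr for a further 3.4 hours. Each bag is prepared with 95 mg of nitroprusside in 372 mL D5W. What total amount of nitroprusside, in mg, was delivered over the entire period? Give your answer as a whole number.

Concentration = 95 mg ÷ 372 mL = 0.2553763 mg/mL
Stage 1: 173 mL/hr × 6.1 hr = 1055.3 mL → 1055.3 mL × 0.2553763 mg/mL = 269.4987 mg
Stage 2: 59.6 mL/hr × 3.4 hr = 202.64 mL → 202.64 mL × 0.2553763 mg/mL = 51.74946 mg
Total = 269.4987 + 51.74946 = 321.2481 mg

321 mg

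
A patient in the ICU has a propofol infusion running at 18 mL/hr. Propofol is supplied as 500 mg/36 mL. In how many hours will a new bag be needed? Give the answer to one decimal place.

2.0 hours

Duration = 36 mL ÷ 18 mL/hr = 2 hr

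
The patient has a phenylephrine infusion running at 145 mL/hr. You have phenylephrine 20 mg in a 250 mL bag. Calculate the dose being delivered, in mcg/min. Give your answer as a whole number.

Concentration = 20 mg ÷ 250 mL = 0.08 mg/mL = 80 mcg/mL
Drug rate = 145 mL/hr × 80 mcg/mL = 11600 mcg/hr
11600 mcg/hr ÷ 60 min/hr = 193.3333 mcg/min

193 mcg/min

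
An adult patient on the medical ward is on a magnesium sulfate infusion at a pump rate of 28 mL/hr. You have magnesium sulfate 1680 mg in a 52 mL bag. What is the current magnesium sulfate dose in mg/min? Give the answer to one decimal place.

15.1 mg/min

Concentration = 1680 mg ÷ 52 mL = 32.30769 mg/mL
Drug rate = 28 mL/hr × 32.30769 mg/mL = 904.6154 mg/hr
904.6154 mg/hr ÷ 60 min/hr = 15.07692 mg/min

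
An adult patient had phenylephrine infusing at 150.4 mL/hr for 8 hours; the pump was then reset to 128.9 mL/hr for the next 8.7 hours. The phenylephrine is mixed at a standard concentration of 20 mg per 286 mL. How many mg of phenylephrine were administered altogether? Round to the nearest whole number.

Concentration = 20 mg ÷ 286 mL = 0.06993007 mg/mL
Stage 1: 150.4 mL/hr × 8 hr = 1203.2 mL → 1203.2 mL × 0.06993007 mg/mL = 84.13986 mg
Stage 2: 128.9 mL/hr × 8.7 hr = 1121.43 mL → 1121.43 mL × 0.06993007 mg/mL = 78.42168 mg
Total = 84.13986 + 78.42168 = 162.5615 mg

163 mg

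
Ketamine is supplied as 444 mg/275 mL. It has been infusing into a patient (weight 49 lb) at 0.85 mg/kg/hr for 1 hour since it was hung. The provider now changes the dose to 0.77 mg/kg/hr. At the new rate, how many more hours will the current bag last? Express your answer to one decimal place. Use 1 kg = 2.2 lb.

Initial rate:
Weight = 49 lb ÷ 2.2 lb/kg = 22.27273 kg
Dose = 0.85 mg/kg/hr × 22.27273 kg = 18.93182 mg/hr
Concentration = 444 mg ÷ 275 mL = 1.614545 mg/mL
Rate = 18.93182 mg/hr ÷ 1.614545 mg/mL = 11.72579 mL/hr
Volume infused so far = 11.72579 mL/hr × 1 hr = 11.72579 mL
Volume remaining = 275 − 11.72579 = 263.2742 mL
New rate:
Dose = 0.77 mg/kg/hr × 22.27273 kg = 17.15 mg/hr
Rate = 17.15 mg/hr ÷ 1.614545 mg/mL = 10.62218 mL/hr
Time remaining = 263.2742 mL ÷ 10.62218 mL/hr = 24.78532 hr

24.8 hours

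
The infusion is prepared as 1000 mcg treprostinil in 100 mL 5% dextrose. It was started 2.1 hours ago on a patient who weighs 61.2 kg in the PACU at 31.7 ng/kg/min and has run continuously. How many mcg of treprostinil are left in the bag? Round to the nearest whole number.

Dose = 31.7 ng/kg/min × 61.2 kg = 1940.04 ng/min
1940.04 ng/min × 60 min/hr = 116402.4 ng/hr
Concentration = 1000 mcg ÷ 100 mL = 10 mcg/mL = 10000 ng/mL
Rate = 116402.4 ng/hr ÷ 10000 ng/mL = 11.64024 mL/hr
Volume infused = 11.64024 mL/hr × 2.1 hr = 24.4445 mL
Volume remaining = 100 − 24.4445 = 75.5555 mL
Drug remaining = 75.5555 mL × 10000 ng/mL = 755555 ng = 755.555 mcg

756 mcg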